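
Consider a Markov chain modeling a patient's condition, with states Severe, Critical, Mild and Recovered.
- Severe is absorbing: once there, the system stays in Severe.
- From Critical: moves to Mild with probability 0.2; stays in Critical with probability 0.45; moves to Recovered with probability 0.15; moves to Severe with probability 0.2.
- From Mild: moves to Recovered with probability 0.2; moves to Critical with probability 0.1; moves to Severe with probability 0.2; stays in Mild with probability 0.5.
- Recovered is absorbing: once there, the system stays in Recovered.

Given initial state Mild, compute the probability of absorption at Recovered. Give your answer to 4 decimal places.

Let h(s) be the probability of absorption at Recovered starting from transient state s. Then h(Recovered) = 1 and h(Severe) = 0. By first-step analysis:
h(Critical) = 0.2·0 + 0.45·h(Critical) + 0.2·h(Mild) + 0.15·1
h(Mild) = 0.2·0 + 0.1·h(Critical) + 0.5·h(Mild) + 0.2·1
Solving: h(Critical) = 0.4510, h(Mild) = 0.4902.
Starting from Mild, the probability is 0.4902.

0.4902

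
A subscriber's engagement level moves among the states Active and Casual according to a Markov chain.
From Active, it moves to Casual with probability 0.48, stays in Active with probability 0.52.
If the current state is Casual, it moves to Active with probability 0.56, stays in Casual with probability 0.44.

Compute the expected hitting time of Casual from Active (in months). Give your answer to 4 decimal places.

2.0833

Let t(s) be the expected number of months to first reach Casual from state s, with t(Casual) = 0. Conditioning on the first month:
t(Active) = 1 + 0.52·t(Active)
Solving: t(Active) = 2.0833.
Expected months from Active to Casual: 2.0833.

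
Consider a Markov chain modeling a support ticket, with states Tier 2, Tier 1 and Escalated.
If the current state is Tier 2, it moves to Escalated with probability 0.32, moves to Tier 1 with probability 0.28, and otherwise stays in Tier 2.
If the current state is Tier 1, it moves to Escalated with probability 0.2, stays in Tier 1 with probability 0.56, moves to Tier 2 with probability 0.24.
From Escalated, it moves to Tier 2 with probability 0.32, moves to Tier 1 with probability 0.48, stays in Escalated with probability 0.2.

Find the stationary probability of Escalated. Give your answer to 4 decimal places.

Let the stationary distribution be π with π = πP and π_1 + π_2 + π_3 = 1.
π_1 = 0.4·π_1 + 0.24·π_2 + 0.32·π_3
π_2 = 0.28·π_1 + 0.56·π_2 + 0.48·π_3
Solving with the normalization constraint gives π = (0.3083, 0.4547, 0.2370).
So the stationary probability of Escalated is 0.2370.

0.2370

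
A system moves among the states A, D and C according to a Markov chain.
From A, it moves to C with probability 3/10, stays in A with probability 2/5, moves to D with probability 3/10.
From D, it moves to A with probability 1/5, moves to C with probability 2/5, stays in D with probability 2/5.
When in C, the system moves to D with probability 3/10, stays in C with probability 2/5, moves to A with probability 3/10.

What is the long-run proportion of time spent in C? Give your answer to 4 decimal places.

0.3704

Let the stationary distribution be π with π = πP and π_1 + π_2 + π_3 = 1.
π_1 = 0.4·π_1 + 0.2·π_2 + 0.3·π_3
π_2 = 0.3·π_1 + 0.4·π_2 + 0.3·π_3
Solving with the normalization constraint gives π = (0.2963, 0.3333, 0.3704).
So the stationary probability of C is 0.3704.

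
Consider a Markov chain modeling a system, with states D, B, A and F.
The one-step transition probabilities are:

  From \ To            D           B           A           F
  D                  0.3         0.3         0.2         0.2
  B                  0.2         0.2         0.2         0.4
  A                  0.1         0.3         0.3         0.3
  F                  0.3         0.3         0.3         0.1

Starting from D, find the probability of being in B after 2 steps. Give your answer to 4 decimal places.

0.2700

Propagate the distribution vector 2 steps from D.
After 0 steps: (1.0000, 0.0000, 0.0000, 0.0000)
After 1 step: (0.3000, 0.3000, 0.2000, 0.2000)
After 2 steps: (0.2300, 0.2700, 0.2400, 0.2600)
P(in B after 2 steps) = 0.2700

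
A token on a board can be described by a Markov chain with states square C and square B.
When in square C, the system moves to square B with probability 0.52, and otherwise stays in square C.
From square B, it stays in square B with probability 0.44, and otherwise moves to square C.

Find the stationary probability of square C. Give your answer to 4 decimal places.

Let the stationary distribution be π with π = πP and π_1 + π_2 = 1.
π_1 = 0.48·π_1 + 0.56·π_2
Solving with the normalization constraint gives π = (0.5185, 0.4815).
So the stationary probability of square C is 0.5185.

0.5185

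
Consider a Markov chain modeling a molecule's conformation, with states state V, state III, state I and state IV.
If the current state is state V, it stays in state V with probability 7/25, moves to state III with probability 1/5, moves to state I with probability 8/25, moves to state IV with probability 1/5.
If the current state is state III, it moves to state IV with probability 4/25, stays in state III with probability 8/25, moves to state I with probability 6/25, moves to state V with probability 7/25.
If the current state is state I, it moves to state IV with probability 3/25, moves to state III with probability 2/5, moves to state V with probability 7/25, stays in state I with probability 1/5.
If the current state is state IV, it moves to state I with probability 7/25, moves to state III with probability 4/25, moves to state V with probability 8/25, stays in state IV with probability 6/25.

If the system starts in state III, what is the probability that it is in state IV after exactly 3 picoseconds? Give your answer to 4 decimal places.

0.1750

Propagate the distribution vector 3 picoseconds from state III.
After 0 picoseconds: (0.0000, 1.0000, 0.0000, 0.0000)
After 1 picosecond: (0.2800, 0.3200, 0.2400, 0.1600)
After 2 picoseconds: (0.2864, 0.2800, 0.2592, 0.1744)
After 3 picoseconds: (0.2870, 0.2785, 0.2595, 0.1750)
P(in state IV after 3 picoseconds) = 0.1750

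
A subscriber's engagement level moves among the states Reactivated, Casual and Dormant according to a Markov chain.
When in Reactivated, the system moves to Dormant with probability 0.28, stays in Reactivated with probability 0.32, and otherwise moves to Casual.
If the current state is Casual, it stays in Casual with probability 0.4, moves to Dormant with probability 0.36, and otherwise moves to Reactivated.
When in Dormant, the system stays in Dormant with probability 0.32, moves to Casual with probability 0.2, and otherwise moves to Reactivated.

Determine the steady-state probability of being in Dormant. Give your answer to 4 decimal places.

0.3197

Let the stationary distribution be π with π = πP and π_1 + π_2 + π_3 = 1.
π_1 = 0.32·π_1 + 0.24·π_2 + 0.48·π_3
π_2 = 0.4·π_1 + 0.4·π_2 + 0.2·π_3
Solving with the normalization constraint gives π = (0.3443, 0.3361, 0.3197).
So the stationary probability of Dormant is 0.3197.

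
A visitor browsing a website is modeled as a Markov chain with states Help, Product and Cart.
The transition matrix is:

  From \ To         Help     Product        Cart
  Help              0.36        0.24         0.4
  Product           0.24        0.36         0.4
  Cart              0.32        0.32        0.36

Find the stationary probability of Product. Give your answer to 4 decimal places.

Let the stationary distribution be π with π = πP and π_1 + π_2 + π_3 = 1.
π_1 = 0.36·π_1 + 0.24·π_2 + 0.32·π_3
π_2 = 0.24·π_1 + 0.36·π_2 + 0.32·π_3
Solving with the normalization constraint gives π = (0.3077, 0.3077, 0.3846).
So the stationary probability of Product is 0.3077.

0.3077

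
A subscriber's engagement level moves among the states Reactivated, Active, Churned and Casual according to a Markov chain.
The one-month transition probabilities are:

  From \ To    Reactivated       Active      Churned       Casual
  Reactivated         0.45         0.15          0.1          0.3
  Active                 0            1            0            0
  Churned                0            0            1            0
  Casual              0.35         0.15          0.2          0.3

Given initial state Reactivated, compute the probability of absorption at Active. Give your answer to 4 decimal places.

Let h(s) be the probability of absorption at Active starting from transient state s. Then h(Active) = 1 and h(Churned) = 0. By first-step analysis:
h(Reactivated) = 0.45·h(Reactivated) + 0.15·1 + 0.1·0 + 0.3·h(Casual)
h(Casual) = 0.35·h(Reactivated) + 0.15·1 + 0.2·0 + 0.3·h(Casual)
Solving: h(Reactivated) = 0.5357, h(Casual) = 0.4821.
Starting from Reactivated, the probability is 0.5357.

0.5357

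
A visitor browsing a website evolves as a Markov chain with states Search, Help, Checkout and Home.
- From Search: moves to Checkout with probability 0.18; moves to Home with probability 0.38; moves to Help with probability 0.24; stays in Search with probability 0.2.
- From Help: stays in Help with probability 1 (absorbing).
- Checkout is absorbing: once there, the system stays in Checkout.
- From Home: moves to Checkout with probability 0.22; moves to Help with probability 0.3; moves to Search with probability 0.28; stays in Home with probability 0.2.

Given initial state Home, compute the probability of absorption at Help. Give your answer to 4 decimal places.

Let h(s) be the probability of absorption at Help starting from transient state s. Then h(Help) = 1 and h(Checkout) = 0. By first-step analysis:
h(Search) = 0.2·h(Search) + 0.24·1 + 0.18·0 + 0.38·h(Home)
h(Home) = 0.28·h(Search) + 0.3·1 + 0.22·0 + 0.2·h(Home)
Solving: h(Search) = 0.5735, h(Home) = 0.5757.
Starting from Home, the probability is 0.5757.

0.5757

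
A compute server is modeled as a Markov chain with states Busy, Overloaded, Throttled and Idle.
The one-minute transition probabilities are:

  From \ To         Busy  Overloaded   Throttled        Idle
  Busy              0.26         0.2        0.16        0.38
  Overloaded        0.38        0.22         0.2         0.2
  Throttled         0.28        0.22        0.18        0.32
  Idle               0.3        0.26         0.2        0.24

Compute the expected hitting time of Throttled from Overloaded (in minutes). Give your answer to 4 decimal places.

Let t(s) be the expected number of minutes to first reach Throttled from state s, with t(Throttled) = 0. Conditioning on the first minute:
t(Busy) = 1 + 0.26·t(Busy) + 0.2·t(Overloaded) + 0.38·t(Idle)
t(Overloaded) = 1 + 0.38·t(Busy) + 0.22·t(Overloaded) + 0.2·t(Idle)
t(Idle) = 1 + 0.3·t(Busy) + 0.26·t(Overloaded) + 0.24·t(Idle)
Solving: t(Busy) = 5.5303, t(Overloaded) = 5.3420, t(Idle) = 5.3263.
Expected minutes from Overloaded to Throttled: 5.3420.

5.3420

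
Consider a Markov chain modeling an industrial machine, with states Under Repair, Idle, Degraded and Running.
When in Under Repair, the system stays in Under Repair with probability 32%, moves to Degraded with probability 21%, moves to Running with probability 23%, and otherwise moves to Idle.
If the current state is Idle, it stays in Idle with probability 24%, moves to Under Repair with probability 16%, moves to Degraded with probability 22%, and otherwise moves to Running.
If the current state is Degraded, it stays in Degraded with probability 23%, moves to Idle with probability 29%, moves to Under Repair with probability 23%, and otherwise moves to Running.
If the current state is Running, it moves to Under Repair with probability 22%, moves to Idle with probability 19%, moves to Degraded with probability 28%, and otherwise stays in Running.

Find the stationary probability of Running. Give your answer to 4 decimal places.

Let the stationary distribution be π with π = πP and π_1 + π_2 + π_3 + π_4 = 1.
π_1 = 0.32·π_1 + 0.16·π_2 + 0.23·π_3 + 0.22·π_4
π_2 = 0.24·π_1 + 0.24·π_2 + 0.29·π_3 + 0.19·π_4
π_3 = 0.21·π_1 + 0.22·π_2 + 0.23·π_3 + 0.28·π_4
Solving with the normalization constraint gives π = (0.2313, 0.2372, 0.2377, 0.2938).
So the stationary probability of Running is 0.2938.

0.2938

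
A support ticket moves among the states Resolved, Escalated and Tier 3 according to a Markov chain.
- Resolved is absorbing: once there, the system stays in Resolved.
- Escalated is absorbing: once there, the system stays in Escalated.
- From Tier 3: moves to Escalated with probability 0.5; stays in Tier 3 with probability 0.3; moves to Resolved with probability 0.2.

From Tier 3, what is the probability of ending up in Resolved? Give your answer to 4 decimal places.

Let h(s) be the probability of absorption at Resolved starting from transient state s. Then h(Resolved) = 1 and h(Escalated) = 0. By first-step analysis:
h(Tier 3) = 0.2·1 + 0.5·0 + 0.3·h(Tier 3)
Solving: h(Tier 3) = 0.2857.
Starting from Tier 3, the probability is 0.2857.

0.2857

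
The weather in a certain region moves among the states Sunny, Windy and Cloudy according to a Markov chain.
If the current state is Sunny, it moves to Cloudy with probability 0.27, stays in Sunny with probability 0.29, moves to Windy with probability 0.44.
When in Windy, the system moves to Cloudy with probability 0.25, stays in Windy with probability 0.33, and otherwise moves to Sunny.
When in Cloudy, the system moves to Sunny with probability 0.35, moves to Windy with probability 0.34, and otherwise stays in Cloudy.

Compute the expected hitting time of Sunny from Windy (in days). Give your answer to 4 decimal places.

2.4914

Let t(s) be the expected number of days to first reach Sunny from state s, with t(Sunny) = 0. Conditioning on the first day:
t(Windy) = 1 + 0.33·t(Windy) + 0.25·t(Cloudy)
t(Cloudy) = 1 + 0.34·t(Windy) + 0.31·t(Cloudy)
Solving: t(Windy) = 2.4914, t(Cloudy) = 2.6769.
Expected days from Windy to Sunny: 2.4914.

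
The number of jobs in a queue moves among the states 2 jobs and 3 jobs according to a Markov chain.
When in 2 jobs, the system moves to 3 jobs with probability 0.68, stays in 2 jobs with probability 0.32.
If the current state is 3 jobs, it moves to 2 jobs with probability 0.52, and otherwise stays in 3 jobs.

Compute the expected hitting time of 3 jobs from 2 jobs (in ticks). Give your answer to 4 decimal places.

Let t(s) be the expected number of ticks to first reach 3 jobs from state s, with t(3 jobs) = 0. Conditioning on the first tick:
t(2 jobs) = 1 + 0.32·t(2 jobs)
Solving: t(2 jobs) = 1.4706.
Expected ticks from 2 jobs to 3 jobs: 1.4706.

1.4706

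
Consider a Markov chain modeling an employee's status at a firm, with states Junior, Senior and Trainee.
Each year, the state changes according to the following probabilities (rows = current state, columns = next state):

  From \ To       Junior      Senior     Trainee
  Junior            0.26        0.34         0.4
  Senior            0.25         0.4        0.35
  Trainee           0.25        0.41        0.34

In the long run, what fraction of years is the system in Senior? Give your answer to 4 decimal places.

0.3884

Let the stationary distribution be π with π = πP and π_1 + π_2 + π_3 = 1.
π_1 = 0.26·π_1 + 0.25·π_2 + 0.25·π_3
π_2 = 0.34·π_1 + 0.4·π_2 + 0.41·π_3
Solving with the normalization constraint gives π = (0.2525, 0.3884, 0.3590).
So the stationary probability of Senior is 0.3884.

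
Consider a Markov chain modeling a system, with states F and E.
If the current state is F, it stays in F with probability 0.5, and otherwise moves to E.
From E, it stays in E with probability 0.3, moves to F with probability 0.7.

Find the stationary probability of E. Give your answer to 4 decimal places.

Let the stationary distribution be π with π = πP and π_1 + π_2 = 1.
π_1 = 0.5·π_1 + 0.7·π_2
Solving with the normalization constraint gives π = (0.5833, 0.4167).
So the stationary probability of E is 0.4167.

0.4167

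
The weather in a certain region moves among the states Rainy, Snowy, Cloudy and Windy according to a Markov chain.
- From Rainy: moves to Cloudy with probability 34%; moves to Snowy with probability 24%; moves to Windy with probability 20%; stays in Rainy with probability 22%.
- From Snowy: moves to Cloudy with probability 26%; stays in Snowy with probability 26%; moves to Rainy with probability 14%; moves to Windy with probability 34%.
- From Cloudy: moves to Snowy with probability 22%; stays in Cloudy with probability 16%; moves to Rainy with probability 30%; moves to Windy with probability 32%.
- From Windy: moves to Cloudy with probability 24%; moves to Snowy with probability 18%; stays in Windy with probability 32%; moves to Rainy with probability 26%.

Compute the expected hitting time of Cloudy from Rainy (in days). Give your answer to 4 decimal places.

Let t(s) be the expected number of days to first reach Cloudy from state s, with t(Cloudy) = 0. Conditioning on the first day:
t(Rainy) = 1 + 0.22·t(Rainy) + 0.24·t(Snowy) + 0.2·t(Windy)
t(Snowy) = 1 + 0.14·t(Rainy) + 0.26·t(Snowy) + 0.34·t(Windy)
t(Windy) = 1 + 0.26·t(Rainy) + 0.18·t(Snowy) + 0.32·t(Windy)
Solving: t(Rainy) = 3.3860, t(Snowy) = 3.7142, t(Windy) = 3.7484.
Expected days from Rainy to Cloudy: 3.3860.

3.3860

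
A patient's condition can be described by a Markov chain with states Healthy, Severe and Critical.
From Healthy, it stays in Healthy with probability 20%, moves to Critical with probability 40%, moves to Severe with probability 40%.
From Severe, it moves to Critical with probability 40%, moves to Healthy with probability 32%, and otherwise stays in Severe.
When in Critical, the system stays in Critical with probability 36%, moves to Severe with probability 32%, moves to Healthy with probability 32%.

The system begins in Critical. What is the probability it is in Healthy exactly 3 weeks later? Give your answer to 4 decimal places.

0.2862

Propagate the distribution vector 3 weeks from Critical.
After 0 weeks: (0.0000, 0.0000, 1.0000)
After 1 week: (0.3200, 0.3200, 0.3600)
After 2 weeks: (0.2816, 0.3328, 0.3856)
After 3 weeks: (0.2862, 0.3292, 0.3846)
P(in Healthy after 3 weeks) = 0.2862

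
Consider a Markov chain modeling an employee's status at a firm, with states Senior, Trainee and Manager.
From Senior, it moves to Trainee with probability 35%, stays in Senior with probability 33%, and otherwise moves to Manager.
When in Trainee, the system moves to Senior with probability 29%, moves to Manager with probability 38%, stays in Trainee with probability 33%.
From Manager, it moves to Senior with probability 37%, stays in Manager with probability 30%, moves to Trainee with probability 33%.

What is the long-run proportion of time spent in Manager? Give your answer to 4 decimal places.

0.3335

Let the stationary distribution be π with π = πP and π_1 + π_2 + π_3 = 1.
π_1 = 0.33·π_1 + 0.29·π_2 + 0.37·π_3
π_2 = 0.35·π_1 + 0.33·π_2 + 0.33·π_3
Solving with the normalization constraint gives π = (0.3299, 0.3366, 0.3335).
So the stationary probability of Manager is 0.3335.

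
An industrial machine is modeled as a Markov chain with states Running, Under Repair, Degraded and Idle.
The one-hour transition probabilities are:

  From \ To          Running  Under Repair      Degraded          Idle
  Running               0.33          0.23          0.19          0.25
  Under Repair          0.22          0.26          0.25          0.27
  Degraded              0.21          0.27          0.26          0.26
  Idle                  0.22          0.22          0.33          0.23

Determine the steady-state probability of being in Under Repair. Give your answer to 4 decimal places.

0.2452

Let the stationary distribution be π with π = πP and π_1 + π_2 + π_3 + π_4 = 1.
π_1 = 0.33·π_1 + 0.22·π_2 + 0.21·π_3 + 0.22·π_4
π_2 = 0.23·π_1 + 0.26·π_2 + 0.27·π_3 + 0.22·π_4
π_3 = 0.19·π_1 + 0.25·π_2 + 0.26·π_3 + 0.33·π_4
Solving with the normalization constraint gives π = (0.2443, 0.2452, 0.2581, 0.2524).
So the stationary probability of Under Repair is 0.2452.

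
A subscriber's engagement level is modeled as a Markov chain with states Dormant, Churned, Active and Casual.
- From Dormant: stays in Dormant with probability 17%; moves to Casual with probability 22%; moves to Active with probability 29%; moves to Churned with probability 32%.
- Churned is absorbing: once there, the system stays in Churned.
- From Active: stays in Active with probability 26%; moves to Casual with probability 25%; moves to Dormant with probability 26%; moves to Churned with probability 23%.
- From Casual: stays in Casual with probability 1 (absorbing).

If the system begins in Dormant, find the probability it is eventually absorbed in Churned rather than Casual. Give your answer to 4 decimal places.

Let h(s) be the probability of absorption at Churned starting from transient state s. Then h(Churned) = 1 and h(Casual) = 0. By first-step analysis:
h(Dormant) = 0.17·h(Dormant) + 0.32·1 + 0.29·h(Active) + 0.22·0
h(Active) = 0.26·h(Dormant) + 0.23·1 + 0.26·h(Active) + 0.25·0
Solving: h(Dormant) = 0.5633, h(Active) = 0.5087.
Starting from Dormant, the probability is 0.5633.

0.5633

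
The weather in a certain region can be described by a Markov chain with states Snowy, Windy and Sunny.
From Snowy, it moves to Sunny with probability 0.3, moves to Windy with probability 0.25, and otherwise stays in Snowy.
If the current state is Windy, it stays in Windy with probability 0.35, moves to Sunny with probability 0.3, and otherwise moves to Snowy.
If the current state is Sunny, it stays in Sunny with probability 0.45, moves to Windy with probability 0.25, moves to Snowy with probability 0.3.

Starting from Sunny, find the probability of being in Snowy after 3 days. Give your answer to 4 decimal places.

0.3674

Propagate the distribution vector 3 days from Sunny.
After 0 days: (0.0000, 0.0000, 1.0000)
After 1 day: (0.3000, 0.2500, 0.4500)
After 2 days: (0.3575, 0.2750, 0.3675)
After 3 days: (0.3674, 0.2775, 0.3551)
P(in Snowy after 3 days) = 0.3674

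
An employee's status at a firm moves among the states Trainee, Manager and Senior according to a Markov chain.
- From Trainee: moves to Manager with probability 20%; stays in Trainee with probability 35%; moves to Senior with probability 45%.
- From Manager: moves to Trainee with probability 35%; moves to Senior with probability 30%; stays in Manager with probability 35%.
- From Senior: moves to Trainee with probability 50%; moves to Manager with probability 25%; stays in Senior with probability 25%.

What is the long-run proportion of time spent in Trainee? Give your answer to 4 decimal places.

0.4015

Let the stationary distribution be π with π = πP and π_1 + π_2 + π_3 = 1.
π_1 = 0.35·π_1 + 0.35·π_2 + 0.5·π_3
π_2 = 0.2·π_1 + 0.35·π_2 + 0.25·π_3
Solving with the normalization constraint gives π = (0.4015, 0.2555, 0.3431).
So the stationary probability of Trainee is 0.4015.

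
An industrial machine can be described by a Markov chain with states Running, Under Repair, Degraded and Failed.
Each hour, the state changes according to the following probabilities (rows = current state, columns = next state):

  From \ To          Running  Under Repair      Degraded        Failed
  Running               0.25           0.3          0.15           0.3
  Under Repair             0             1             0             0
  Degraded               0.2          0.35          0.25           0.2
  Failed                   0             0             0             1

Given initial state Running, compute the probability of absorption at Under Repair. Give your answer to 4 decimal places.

Let h(s) be the probability of absorption at Under Repair starting from transient state s. Then h(Under Repair) = 1 and h(Failed) = 0. By first-step analysis:
h(Running) = 0.25·h(Running) + 0.3·1 + 0.15·h(Degraded) + 0.3·0
h(Degraded) = 0.2·h(Running) + 0.35·1 + 0.25·h(Degraded) + 0.2·0
Solving: h(Running) = 0.5211, h(Degraded) = 0.6056.
Starting from Running, the probability is 0.5211.

0.5211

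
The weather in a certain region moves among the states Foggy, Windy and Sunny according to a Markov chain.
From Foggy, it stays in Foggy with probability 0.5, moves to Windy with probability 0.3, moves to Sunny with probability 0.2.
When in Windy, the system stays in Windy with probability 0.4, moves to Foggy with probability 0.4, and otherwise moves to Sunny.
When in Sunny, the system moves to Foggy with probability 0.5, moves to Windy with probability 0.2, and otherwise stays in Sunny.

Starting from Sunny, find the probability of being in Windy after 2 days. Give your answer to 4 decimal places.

Sum over the intermediate state after 1 day:
P = P(Sunny→Foggy)·P(Foggy→Windy) + P(Sunny→Windy)·P(Windy→Windy) + P(Sunny→Sunny)·P(Sunny→Windy)
  = 0.5×0.3 + 0.2×0.4 + 0.3×0.2
  = 0.1500 + 0.0800 + 0.0600 = 0.2900

0.2900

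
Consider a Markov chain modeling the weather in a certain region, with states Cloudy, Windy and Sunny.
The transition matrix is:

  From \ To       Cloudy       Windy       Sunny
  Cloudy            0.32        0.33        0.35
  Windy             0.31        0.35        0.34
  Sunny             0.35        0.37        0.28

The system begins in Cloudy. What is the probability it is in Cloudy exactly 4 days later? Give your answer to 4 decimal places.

0.3262

Propagate the distribution vector 4 days from Cloudy.
After 0 days: (1.0000, 0.0000, 0.0000)
After 1 day: (0.3200, 0.3300, 0.3500)
After 2 days: (0.3272, 0.3506, 0.3222)
After 3 days: (0.3262, 0.3499, 0.3239)
After 4 days: (0.3262, 0.3500, 0.3238)
P(in Cloudy after 4 days) = 0.3262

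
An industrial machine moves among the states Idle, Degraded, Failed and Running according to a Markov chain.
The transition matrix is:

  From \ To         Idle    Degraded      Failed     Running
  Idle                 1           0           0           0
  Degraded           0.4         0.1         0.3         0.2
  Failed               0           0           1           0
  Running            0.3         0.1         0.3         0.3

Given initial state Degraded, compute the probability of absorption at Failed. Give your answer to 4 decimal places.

Let h(s) be the probability of absorption at Failed starting from transient state s. Then h(Failed) = 1 and h(Idle) = 0. By first-step analysis:
h(Degraded) = 0.4·0 + 0.1·h(Degraded) + 0.3·1 + 0.2·h(Running)
h(Running) = 0.3·0 + 0.1·h(Degraded) + 0.3·1 + 0.3·h(Running)
Solving: h(Degraded) = 0.4426, h(Running) = 0.4918.
Starting from Degraded, the probability is 0.4426.

0.4426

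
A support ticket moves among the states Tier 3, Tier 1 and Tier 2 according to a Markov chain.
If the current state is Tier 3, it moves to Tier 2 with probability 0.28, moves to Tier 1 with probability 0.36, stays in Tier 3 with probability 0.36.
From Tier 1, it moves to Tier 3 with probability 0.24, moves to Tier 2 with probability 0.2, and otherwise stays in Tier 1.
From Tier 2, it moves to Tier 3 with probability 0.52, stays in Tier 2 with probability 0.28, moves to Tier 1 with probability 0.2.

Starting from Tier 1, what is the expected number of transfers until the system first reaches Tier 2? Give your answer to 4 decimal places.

4.5082

Let t(s) be the expected number of transfers to first reach Tier 2 from state s, with t(Tier 2) = 0. Conditioning on the first transfer:
t(Tier 3) = 1 + 0.36·t(Tier 3) + 0.36·t(Tier 1)
t(Tier 1) = 1 + 0.24·t(Tier 3) + 0.56·t(Tier 1)
Solving: t(Tier 3) = 4.0984, t(Tier 1) = 4.5082.
Expected transfers from Tier 1 to Tier 2: 4.5082.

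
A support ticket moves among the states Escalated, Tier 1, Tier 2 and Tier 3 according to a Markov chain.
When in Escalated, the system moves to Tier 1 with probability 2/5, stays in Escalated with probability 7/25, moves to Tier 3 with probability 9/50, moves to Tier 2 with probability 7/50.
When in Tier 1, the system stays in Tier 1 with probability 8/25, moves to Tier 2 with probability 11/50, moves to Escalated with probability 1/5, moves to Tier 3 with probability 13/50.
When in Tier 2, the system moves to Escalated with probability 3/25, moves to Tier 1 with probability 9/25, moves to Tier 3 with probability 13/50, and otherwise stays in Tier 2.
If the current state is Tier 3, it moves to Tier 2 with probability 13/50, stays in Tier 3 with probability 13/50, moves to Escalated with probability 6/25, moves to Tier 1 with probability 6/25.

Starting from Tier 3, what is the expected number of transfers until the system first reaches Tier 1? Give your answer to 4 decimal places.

3.2965

Let t(s) be the expected number of transfers to first reach Tier 1 from state s, with t(Tier 1) = 0. Conditioning on the first transfer:
t(Escalated) = 1 + 0.28·t(Escalated) + 0.14·t(Tier 2) + 0.18·t(Tier 3)
t(Tier 2) = 1 + 0.12·t(Escalated) + 0.26·t(Tier 2) + 0.26·t(Tier 3)
t(Tier 3) = 1 + 0.24·t(Escalated) + 0.26·t(Tier 2) + 0.26·t(Tier 3)
Solving: t(Escalated) = 2.7889, t(Tier 2) = 2.9618, t(Tier 3) = 3.2965.
Expected transfers from Tier 3 to Tier 1: 3.2965.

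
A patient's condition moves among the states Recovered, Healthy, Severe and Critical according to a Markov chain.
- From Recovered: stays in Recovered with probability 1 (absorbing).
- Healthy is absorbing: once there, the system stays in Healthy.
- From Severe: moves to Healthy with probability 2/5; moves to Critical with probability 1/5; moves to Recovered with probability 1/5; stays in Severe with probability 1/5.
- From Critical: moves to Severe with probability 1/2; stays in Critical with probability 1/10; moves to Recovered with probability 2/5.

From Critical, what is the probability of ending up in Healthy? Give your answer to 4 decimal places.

Let h(s) be the probability of absorption at Healthy starting from transient state s. Then h(Healthy) = 1 and h(Recovered) = 0. By first-step analysis:
h(Severe) = 0.2·0 + 0.4·1 + 0.2·h(Severe) + 0.2·h(Critical)
h(Critical) = 0.4·0 + 0.5·h(Severe) + 0.1·h(Critical)
Solving: h(Severe) = 0.5806, h(Critical) = 0.3226.
Starting from Critical, the probability is 0.3226.

0.3226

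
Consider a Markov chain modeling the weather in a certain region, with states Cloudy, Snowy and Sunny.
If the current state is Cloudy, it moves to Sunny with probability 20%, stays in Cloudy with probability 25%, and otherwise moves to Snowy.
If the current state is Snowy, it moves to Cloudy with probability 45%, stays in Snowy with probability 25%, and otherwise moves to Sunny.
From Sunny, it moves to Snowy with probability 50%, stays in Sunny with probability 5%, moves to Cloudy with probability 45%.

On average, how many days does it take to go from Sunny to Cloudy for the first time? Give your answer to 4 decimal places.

2.2222

Let t(s) be the expected number of days to first reach Cloudy from state s, with t(Cloudy) = 0. Conditioning on the first day:
t(Snowy) = 1 + 0.25·t(Snowy) + 0.3·t(Sunny)
t(Sunny) = 1 + 0.5·t(Snowy) + 0.05·t(Sunny)
Solving: t(Snowy) = 2.2222, t(Sunny) = 2.2222.
Expected days from Sunny to Cloudy: 2.2222.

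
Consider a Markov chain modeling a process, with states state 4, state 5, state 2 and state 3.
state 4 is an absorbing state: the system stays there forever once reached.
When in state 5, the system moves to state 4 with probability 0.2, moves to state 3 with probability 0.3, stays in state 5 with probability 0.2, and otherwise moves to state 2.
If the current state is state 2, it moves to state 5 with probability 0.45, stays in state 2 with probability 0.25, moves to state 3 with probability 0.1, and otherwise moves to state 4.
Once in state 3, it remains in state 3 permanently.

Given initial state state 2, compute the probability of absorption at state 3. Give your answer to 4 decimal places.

0.4624

Let h(s) be the probability of absorption at state 3 starting from transient state s. Then h(state 3) = 1 and h(state 4) = 0. By first-step analysis:
h(state 5) = 0.2·0 + 0.2·h(state 5) + 0.3·h(state 2) + 0.3·1
h(state 2) = 0.2·0 + 0.45·h(state 5) + 0.25·h(state 2) + 0.1·1
Solving: h(state 5) = 0.5484, h(state 2) = 0.4624.
Starting from state 2, the probability is 0.4624.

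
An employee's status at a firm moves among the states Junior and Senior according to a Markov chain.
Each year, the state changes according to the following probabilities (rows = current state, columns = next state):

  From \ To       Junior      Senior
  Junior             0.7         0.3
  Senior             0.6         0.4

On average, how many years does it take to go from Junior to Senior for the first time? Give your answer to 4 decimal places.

3.3333

Let t(s) be the expected number of years to first reach Senior from state s, with t(Senior) = 0. Conditioning on the first year:
t(Junior) = 1 + 0.7·t(Junior)
Solving: t(Junior) = 3.3333.
Expected years from Junior to Senior: 3.3333.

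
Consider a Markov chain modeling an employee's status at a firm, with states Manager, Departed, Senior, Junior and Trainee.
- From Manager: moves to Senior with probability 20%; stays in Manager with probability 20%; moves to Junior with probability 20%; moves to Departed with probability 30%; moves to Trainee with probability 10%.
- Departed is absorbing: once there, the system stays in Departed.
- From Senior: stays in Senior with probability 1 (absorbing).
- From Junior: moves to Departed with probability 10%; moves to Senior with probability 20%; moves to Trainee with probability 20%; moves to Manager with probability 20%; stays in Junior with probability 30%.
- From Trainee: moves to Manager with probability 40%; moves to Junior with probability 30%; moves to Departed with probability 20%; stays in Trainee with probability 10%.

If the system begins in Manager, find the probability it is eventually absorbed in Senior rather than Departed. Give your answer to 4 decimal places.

Let h(s) be the probability of absorption at Senior starting from transient state s. Then h(Senior) = 1 and h(Departed) = 0. By first-step analysis:
h(Manager) = 0.2·h(Manager) + 0.3·0 + 0.2·1 + 0.2·h(Junior) + 0.1·h(Trainee)
h(Junior) = 0.2·h(Manager) + 0.1·0 + 0.2·1 + 0.3·h(Junior) + 0.2·h(Trainee)
h(Trainee) = 0.4·h(Manager) + 0.2·0 + 0.3·h(Junior) + 0.1·h(Trainee)
Solving: h(Manager) = 0.4216, h(Junior) = 0.5081, h(Trainee) = 0.3568.
Starting from Manager, the probability is 0.4216.

0.4216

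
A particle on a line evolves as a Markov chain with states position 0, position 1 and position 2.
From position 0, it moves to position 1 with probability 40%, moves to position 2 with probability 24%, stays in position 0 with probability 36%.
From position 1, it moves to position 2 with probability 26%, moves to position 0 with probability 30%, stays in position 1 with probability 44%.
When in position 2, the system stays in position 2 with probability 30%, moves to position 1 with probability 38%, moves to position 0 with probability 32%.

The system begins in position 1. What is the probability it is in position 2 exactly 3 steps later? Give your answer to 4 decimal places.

Propagate the distribution vector 3 steps from position 1.
After 0 steps: (0.0000, 1.0000, 0.0000)
After 1 step: (0.3000, 0.4400, 0.2600)
After 2 steps: (0.3232, 0.4124, 0.2644)
After 3 steps: (0.3247, 0.4112, 0.2641)
P(in position 2 after 3 steps) = 0.2641

0.2641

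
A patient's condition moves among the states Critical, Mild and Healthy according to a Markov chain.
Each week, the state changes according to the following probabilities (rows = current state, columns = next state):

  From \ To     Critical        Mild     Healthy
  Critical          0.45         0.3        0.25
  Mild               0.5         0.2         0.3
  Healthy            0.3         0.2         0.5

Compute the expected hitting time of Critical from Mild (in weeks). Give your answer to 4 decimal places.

2.3529

Let t(s) be the expected number of weeks to first reach Critical from state s, with t(Critical) = 0. Conditioning on the first week:
t(Mild) = 1 + 0.2·t(Mild) + 0.3·t(Healthy)
t(Healthy) = 1 + 0.2·t(Mild) + 0.5·t(Healthy)
Solving: t(Mild) = 2.3529, t(Healthy) = 2.9412.
Expected weeks from Mild to Critical: 2.3529.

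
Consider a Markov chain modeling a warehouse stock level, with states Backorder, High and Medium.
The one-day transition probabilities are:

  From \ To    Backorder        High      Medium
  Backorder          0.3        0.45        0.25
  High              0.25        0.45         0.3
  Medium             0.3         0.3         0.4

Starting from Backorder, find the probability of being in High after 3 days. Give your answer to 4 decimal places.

Propagate the distribution vector 3 days from Backorder.
After 0 days: (1.0000, 0.0000, 0.0000)
After 1 day: (0.3000, 0.4500, 0.2500)
After 2 days: (0.2775, 0.4125, 0.3100)
After 3 days: (0.2794, 0.4035, 0.3171)
P(in High after 3 days) = 0.4035

0.4035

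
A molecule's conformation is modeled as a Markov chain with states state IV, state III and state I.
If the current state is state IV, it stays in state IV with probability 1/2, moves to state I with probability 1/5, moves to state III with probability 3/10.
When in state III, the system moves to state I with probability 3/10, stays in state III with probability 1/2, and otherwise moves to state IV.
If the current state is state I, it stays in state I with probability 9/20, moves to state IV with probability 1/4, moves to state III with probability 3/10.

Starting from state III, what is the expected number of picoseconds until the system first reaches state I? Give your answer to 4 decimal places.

Let t(s) be the expected number of picoseconds to first reach state I from state s, with t(state I) = 0. Conditioning on the first picosecond:
t(state IV) = 1 + 0.5·t(state IV) + 0.3·t(state III)
t(state III) = 1 + 0.2·t(state IV) + 0.5·t(state III)
Solving: t(state IV) = 4.2105, t(state III) = 3.6842.
Expected picoseconds from state III to state I: 3.6842.

3.6842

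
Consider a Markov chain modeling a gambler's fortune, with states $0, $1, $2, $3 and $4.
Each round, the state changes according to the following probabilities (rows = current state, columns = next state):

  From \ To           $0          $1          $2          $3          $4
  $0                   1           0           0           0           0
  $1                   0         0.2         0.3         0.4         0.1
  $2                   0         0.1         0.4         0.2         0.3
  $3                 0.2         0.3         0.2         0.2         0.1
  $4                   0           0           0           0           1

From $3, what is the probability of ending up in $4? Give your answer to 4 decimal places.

0.6087

Let h(s) be the probability of absorption at $4 starting from transient state s. Then h($4) = 1 and h($0) = 0. By first-step analysis:
h($1) = 0.2·h($1) + 0.3·h($2) + 0.4·h($3) + 0.1·1
h($2) = 0.1·h($1) + 0.4·h($2) + 0.2·h($3) + 0.3·1
h($3) = 0.2·0 + 0.3·h($1) + 0.2·h($2) + 0.2·h($3) + 0.1·1
Solving: h($1) = 0.7391, h($2) = 0.8261, h($3) = 0.6087.
Starting from $3, the probability is 0.6087.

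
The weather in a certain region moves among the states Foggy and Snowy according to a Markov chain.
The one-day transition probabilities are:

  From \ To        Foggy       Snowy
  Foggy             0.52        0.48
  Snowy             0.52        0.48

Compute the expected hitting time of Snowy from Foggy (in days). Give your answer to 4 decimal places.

Let t(s) be the expected number of days to first reach Snowy from state s, with t(Snowy) = 0. Conditioning on the first day:
t(Foggy) = 1 + 0.52·t(Foggy)
Solving: t(Foggy) = 2.0833.
Expected days from Foggy to Snowy: 2.0833.

2.0833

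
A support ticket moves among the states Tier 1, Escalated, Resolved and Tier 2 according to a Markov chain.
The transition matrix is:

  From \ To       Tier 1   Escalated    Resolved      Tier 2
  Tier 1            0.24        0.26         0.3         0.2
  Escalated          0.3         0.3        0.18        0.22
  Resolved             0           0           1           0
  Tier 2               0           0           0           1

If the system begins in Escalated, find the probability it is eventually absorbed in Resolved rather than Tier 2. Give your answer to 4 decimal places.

Let h(s) be the probability of absorption at Resolved starting from transient state s. Then h(Resolved) = 1 and h(Tier 2) = 0. By first-step analysis:
h(Tier 1) = 0.24·h(Tier 1) + 0.26·h(Escalated) + 0.3·1 + 0.2·0
h(Escalated) = 0.3·h(Tier 1) + 0.3·h(Escalated) + 0.18·1 + 0.22·0
Solving: h(Tier 1) = 0.5656, h(Escalated) = 0.4996.
Starting from Escalated, the probability is 0.4996.

0.4996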